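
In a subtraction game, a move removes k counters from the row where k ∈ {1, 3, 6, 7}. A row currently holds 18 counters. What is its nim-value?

2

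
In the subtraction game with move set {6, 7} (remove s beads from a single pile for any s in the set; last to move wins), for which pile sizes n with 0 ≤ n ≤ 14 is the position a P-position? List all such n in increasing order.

0, 1, 2, 3, 4, 5, 13, 14

Compute g(0), g(1), … for moves {6, 7}:
k:     0  1  2  3  4  5  6  7  8  9 10 11 12 13 14
g(k):  0  0  0  0  0  0  1  1  1  1  1  1  2  0  0
The P-positions (g = 0) in 0..14 are 0, 1, 2, 3, 4, 5, 13, 14.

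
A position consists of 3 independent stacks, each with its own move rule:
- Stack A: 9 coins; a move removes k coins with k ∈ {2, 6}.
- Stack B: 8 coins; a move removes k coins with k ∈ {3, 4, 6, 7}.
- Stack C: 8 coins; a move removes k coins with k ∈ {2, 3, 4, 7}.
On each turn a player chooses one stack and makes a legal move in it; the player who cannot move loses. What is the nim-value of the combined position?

3

For stack A, compute g(0), g(1), … with moves {2, 6}:
g(0) = mex{} = 0
g(1) = mex{} = 0
g(2) = mex{0} = 1
g(3) = mex{0} = 1
g(4) = mex{1} = 0
g(5) = mex{1} = 0
g(6) = mex{0} = 1
g(7) = mex{0} = 1
g(8) = mex{1} = 0
g(9) = mex{1} = 0
So g(9) = 0.
For stack B, compute g(0), g(1), … with moves {3, 4, 6, 7}:
g(0) = mex{} = 0
g(1) = mex{} = 0
g(2) = mex{} = 0
g(3) = mex{0} = 1
g(4) = mex{0} = 1
g(5) = mex{0} = 1
g(6) = mex{0,1} = 2
g(7) = mex{0,1} = 2
g(8) = mex{0,1} = 2
So g(8) = 2.
Build the Grundy sequence for stack C with g(k) = mex{g(k−s) : s ∈ {2, 3, 4, 7}, s ≤ k}:
g(0) = mex{} = 0
g(1) = mex{} = 0
g(2) = mex{0} = 1
g(3) = mex{0} = 1
g(4) = mex{0,1} = 2
g(5) = mex{0,1} = 2
g(6) = mex{1,2} = 0
g(7) = mex{0,1,2} = 3
g(8) = mex{0,2} = 1
So g(8) = 1.
The value of a disjunctive sum is the nim-sum of the parts.
Combined value = 0 XOR 2 XOR 1 = 3.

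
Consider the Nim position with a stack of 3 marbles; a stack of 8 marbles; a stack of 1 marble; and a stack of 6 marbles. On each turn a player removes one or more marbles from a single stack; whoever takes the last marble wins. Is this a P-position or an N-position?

Write each in binary and XOR column by column:
  0011  (3)
  1000  (8)
  0001  (1)
  0110  (6)
  ----
  1100  (12)
The nim-sum is 12 ≠ 0, so this is an N-position: the player to move can win.

N-position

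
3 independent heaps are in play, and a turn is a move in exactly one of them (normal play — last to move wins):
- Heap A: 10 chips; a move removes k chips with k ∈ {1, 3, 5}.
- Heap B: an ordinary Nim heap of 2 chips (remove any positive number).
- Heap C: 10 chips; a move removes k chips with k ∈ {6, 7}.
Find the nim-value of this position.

For heap A, compute g(0), g(1), … with moves {1, 3, 5}:
g(0) = mex{} = 0
g(1) = mex{0} = 1
g(2) = mex{1} = 0
g(3) = mex{0} = 1
g(4) = mex{1} = 0
g(5) = mex{0} = 1
g(6) = mex{1} = 0
g(7) = mex{0} = 1
g(8) = mex{1} = 0
g(9) = mex{0} = 1
g(10) = mex{1} = 0
So g(10) = 0.
Heap B is a plain Nim heap of size 2, so its Grundy value is 2.
Grundy values for heap C (subtraction set {6, 7}):
g(0) = mex{} = 0
g(1) = mex{} = 0
g(2) = mex{} = 0
g(3) = mex{} = 0
g(4) = mex{} = 0
g(5) = mex{} = 0
g(6) = mex{0} = 1
g(7) = mex{0} = 1
g(8) = mex{0} = 1
g(9) = mex{0} = 1
g(10) = mex{0} = 1
So g(10) = 1.
By the Sprague-Grundy theorem, the Grundy value of a sum of independent games is the XOR of the component values.
Combined value = 0 XOR 2 XOR 1 = 3.

3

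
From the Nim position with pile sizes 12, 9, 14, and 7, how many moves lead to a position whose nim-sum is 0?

3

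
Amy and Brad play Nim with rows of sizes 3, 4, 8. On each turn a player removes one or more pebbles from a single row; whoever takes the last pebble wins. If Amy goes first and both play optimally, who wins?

Amy wins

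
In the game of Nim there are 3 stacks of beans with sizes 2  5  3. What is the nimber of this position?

4

Bitwise XOR of the heap sizes:
  010  (2)
  101  (5)
  011  (3)
  ---
  100  (4)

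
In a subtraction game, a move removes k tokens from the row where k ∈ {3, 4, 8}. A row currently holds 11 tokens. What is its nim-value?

Compute g(0), g(1), … for moves {3, 4, 8}:
g(0) = mex{} = 0
g(1) = mex{} = 0
g(2) = mex{} = 0
g(3) = mex{0} = 1
g(4) = mex{0} = 1
g(5) = mex{0} = 1
g(6) = mex{0,1} = 2
g(7) = mex{1} = 0
g(8) = mex{0,1} = 2
g(9) = mex{0,1,2} = 3
g(10) = mex{0,2} = 1
g(11) = mex{0,1,2} = 3
So g(11) = 3.

3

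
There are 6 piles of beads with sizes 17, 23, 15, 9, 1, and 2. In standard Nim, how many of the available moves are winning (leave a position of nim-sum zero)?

3

Write each in binary and XOR column by column:
  10001  (17)
  10111  (23)
  01111  (15)
  01001  (9)
  00001  (1)
  00010  (2)
  -----
  00011  (3)
The overall nim-sum is X = 3. A pile of size p has a winning move iff p XOR X < p (reduce it to p XOR X).
  17: 17 XOR 3 = 18 ≥ 17 — no move.
  23: 23 XOR 3 = 20 < 23 — winning move (to 20).
  15: 15 XOR 3 = 12 < 15 — winning move (to 12).
  9: 9 XOR 3 = 10 ≥ 9 — no move.
  1: 1 XOR 3 = 2 ≥ 1 — no move.
  2: 2 XOR 3 = 1 < 2 — winning move (to 1).
That gives 3 winning moves.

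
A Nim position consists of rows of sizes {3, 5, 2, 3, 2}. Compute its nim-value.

In binary:
  011  (3)
  101  (5)
  010  (2)
  011  (3)
  010  (2)
  ---
  101  (5)

5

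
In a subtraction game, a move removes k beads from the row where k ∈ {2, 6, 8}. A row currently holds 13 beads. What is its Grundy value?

Build the Grundy sequence with g(k) = mex{g(k−s) : s ∈ {2, 6, 8}, s ≤ k}:
k:     0  1  2  3  4  5  6  7  8  9 10 11 12 13
g(k):  0  0  1  1  0  0  1  1  2  2  3  3  2  2
So g(13) = 2.

2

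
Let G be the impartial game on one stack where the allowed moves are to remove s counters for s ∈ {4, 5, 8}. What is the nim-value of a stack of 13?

0

Build the Grundy sequence with g(k) = mex{g(k−s) : s ∈ {4, 5, 8}, s ≤ k}:
g(0) = mex{} = 0
g(1) = mex{} = 0
g(2) = mex{} = 0
g(3) = mex{} = 0
g(4) = mex{0} = 1
g(5) = mex{0} = 1
g(6) = mex{0} = 1
g(7) = mex{0} = 1
g(8) = mex{0,1} = 2
g(9) = mex{0,1} = 2
g(10) = mex{0,1} = 2
g(11) = mex{0,1} = 2
g(12) = mex{1,2} = 0
g(13) = mex{1,2} = 0
So g(13) = 0.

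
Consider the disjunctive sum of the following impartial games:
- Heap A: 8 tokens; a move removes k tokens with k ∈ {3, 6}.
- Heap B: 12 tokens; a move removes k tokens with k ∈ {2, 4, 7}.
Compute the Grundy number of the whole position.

2

Grundy values for heap A (subtraction set {3, 6}):
k:     0  1  2  3  4  5  6  7  8
g(k):  0  0  0  1  1  1  2  2  2
So g(8) = 2.
For heap B, compute g(0), g(1), … with moves {2, 4, 7}:
g(0) = mex{} = 0
g(1) = mex{} = 0
g(2) = mex{0} = 1
g(3) = mex{0} = 1
g(4) = mex{0,1} = 2
g(5) = mex{0,1} = 2
g(6) = mex{1,2} = 0
g(7) = mex{0,1,2} = 3
g(8) = mex{0,2} = 1
g(9) = mex{1,2,3} = 0
g(10) = mex{0,1} = 2
g(11) = mex{0,2,3} = 1
g(12) = mex{1,2} = 0
So g(12) = 0.
The value of a disjunctive sum is the nim-sum of the parts.
Combined value = 2 XOR 0 = 2.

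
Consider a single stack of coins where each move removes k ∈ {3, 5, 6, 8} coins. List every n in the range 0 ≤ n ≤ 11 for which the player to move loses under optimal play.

Build the Grundy sequence with g(k) = mex{g(k−s) : s ∈ {3, 5, 6, 8}, s ≤ k}:
k:     0  1  2  3  4  5  6  7  8  9 10 11
g(k):  0  0  0  1  1  1  2  2  2  3  3  0
The P-positions (g = 0) in 0..11 are 0, 1, 2, 11.

0, 1, 2, 11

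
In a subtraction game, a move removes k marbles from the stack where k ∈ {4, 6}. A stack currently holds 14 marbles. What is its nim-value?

1

Build the Grundy sequence with g(k) = mex{g(k−s) : s ∈ {4, 6}, s ≤ k}:
k:     0  1  2  3  4  5  6  7  8  9 10 11 12 13 14
g(k):  0  0  0  0  1  1  1  1  2  2  0  0  0  0  1
So g(14) = 1.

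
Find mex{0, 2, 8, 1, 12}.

3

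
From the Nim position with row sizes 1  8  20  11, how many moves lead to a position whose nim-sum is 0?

1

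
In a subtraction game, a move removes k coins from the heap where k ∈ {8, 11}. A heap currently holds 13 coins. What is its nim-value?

Compute g(0), g(1), … for moves {8, 11}:
g(0) = mex{} = 0
g(1) = mex{} = 0
g(2) = mex{} = 0
g(3) = mex{} = 0
g(4) = mex{} = 0
g(5) = mex{} = 0
g(6) = mex{} = 0
g(7) = mex{} = 0
g(8) = mex{0} = 1
g(9) = mex{0} = 1
g(10) = mex{0} = 1
g(11) = mex{0} = 1
g(12) = mex{0} = 1
g(13) = mex{0} = 1
So g(13) = 1.

1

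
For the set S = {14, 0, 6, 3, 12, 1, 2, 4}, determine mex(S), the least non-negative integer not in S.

The values 0, 1, 2, 3, 4 are all present; 5 is the first non-negative integer missing from the set.

5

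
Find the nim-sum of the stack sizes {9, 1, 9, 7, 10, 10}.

6

Nim-sum: 9 ^ 1 ^ 9 ^ 7 ^ 10 ^ 10 = 6.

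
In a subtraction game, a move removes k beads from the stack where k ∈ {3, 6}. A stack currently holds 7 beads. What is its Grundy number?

2

Build the Grundy sequence with g(k) = mex{g(k−s) : s ∈ {3, 6}, s ≤ k}:
k:     0  1  2  3  4  5  6  7
g(k):  0  0  0  1  1  1  2  2
So g(7) = 2.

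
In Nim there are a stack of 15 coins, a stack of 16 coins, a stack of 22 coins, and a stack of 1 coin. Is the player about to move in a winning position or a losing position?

Winning position

Bitwise XOR of the heap sizes:
  01111  (15)
  10000  (16)
  10110  (22)
  00001  (1)
  -----
  01000  (8)
The nim-sum is 8 ≠ 0, so this is an N-position: the player to move can win.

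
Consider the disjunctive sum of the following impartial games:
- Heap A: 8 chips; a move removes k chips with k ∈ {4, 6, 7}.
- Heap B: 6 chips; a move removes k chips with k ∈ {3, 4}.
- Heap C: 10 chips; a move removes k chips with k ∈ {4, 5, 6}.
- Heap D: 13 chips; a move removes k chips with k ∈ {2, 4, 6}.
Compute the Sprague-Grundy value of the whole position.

Grundy values for heap A (subtraction set {4, 6, 7}):
k:     0  1  2  3  4  5  6  7  8
g(k):  0  0  0  0  1  1  1  1  2
So g(8) = 2.
For heap B, compute g(0), g(1), … with moves {3, 4}:
g(0) = mex{} = 0
g(1) = mex{} = 0
g(2) = mex{} = 0
g(3) = mex{0} = 1
g(4) = mex{0} = 1
g(5) = mex{0} = 1
g(6) = mex{0,1} = 2
So g(6) = 2.
For heap C, compute g(0), g(1), … with moves {4, 5, 6}:
k:     0  1  2  3  4  5  6  7  8  9 10
g(k):  0  0  0  0  1  1  1  1  2  2  0
So g(10) = 0.
For heap D, compute g(0), g(1), … with moves {2, 4, 6}:
k:     0  1  2  3  4  5  6  7  8  9 10 11 12 13
g(k):  0  0  1  1  2  2  3  3  0  0  1  1  2  2
So g(13) = 2.
The value of a disjunctive sum is the nim-sum of the parts.
Combined value = 2 XOR 2 XOR 0 XOR 2 = 2.

2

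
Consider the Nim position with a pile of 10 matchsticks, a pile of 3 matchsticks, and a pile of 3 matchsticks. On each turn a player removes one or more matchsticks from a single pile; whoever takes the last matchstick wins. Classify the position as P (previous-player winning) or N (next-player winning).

Compute the nim-sum pairwise:
10 XOR 3 = 9
9 XOR 3 = 10
The nim-sum is 10 ≠ 0, so this is an N-position: the player to move can win.

N-position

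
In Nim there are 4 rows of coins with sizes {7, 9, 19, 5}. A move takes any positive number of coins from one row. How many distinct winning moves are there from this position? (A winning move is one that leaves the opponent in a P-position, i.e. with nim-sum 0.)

In binary:
  00111  (7)
  01001  (9)
  10011  (19)
  00101  (5)
  -----
  11000  (24)
The overall nim-sum is X = 24. A row of size p has a winning move iff p XOR X < p (reduce it to p XOR X).
  7: 7 XOR 24 = 31 ≥ 7 — no move.
  9: 9 XOR 24 = 17 ≥ 9 — no move.
  19: 19 XOR 24 = 11 < 19 — winning move (to 11).
  5: 5 XOR 24 = 29 ≥ 5 — no move.
That gives 1 winning move.

1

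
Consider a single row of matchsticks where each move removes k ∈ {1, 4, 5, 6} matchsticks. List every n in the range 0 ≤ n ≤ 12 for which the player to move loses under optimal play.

0, 2, 9, 11

Compute g(0), g(1), … for moves {1, 4, 5, 6}:
g(0) = mex{} = 0
g(1) = mex{0} = 1
g(2) = mex{1} = 0
g(3) = mex{0} = 1
g(4) = mex{0,1} = 2
g(5) = mex{0,1,2} = 3
g(6) = mex{0,1,3} = 2
g(7) = mex{0,1,2} = 3
g(8) = mex{0,1,2,3} = 4
g(9) = mex{1,2,3,4} = 0
g(10) = mex{0,2,3} = 1
g(11) = mex{1,2,3} = 0
g(12) = mex{0,2,3,4} = 1
The P-positions (g = 0) in 0..12 are 0, 2, 9, 11.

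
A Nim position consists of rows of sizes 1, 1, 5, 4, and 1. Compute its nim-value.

0

Nim-sum: 1 XOR 1 XOR 5 XOR 4 XOR 1 = 0.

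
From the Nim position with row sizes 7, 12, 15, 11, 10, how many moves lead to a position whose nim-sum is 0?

3

Nim-sum: 7 XOR 12 XOR 15 XOR 11 XOR 10 = 5.
The overall nim-sum is X = 5. A row of size p has a winning move iff p XOR X < p (reduce it to p XOR X).
  7: 7 XOR 5 = 2 < 7 — winning move (to 2).
  12: 12 XOR 5 = 9 < 12 — winning move (to 9).
  15: 15 XOR 5 = 10 < 15 — winning move (to 10).
  11: 11 XOR 5 = 14 ≥ 11 — no move.
  10: 10 XOR 5 = 15 ≥ 10 — no move.
That gives 3 winning moves.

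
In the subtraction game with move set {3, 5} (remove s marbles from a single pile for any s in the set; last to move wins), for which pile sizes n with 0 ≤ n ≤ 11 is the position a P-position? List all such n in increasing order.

0, 1, 2, 8, 9, 10

Grundy values for subtraction set {3, 5}:
k:     0  1  2  3  4  5  6  7  8  9 10 11
g(k):  0  0  0  1  1  1  2  2  0  0  0  1
The P-positions (g = 0) in 0..11 are 0, 1, 2, 8, 9, 10.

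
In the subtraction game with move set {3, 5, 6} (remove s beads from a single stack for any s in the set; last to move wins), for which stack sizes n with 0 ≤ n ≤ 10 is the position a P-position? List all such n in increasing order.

0, 1, 2, 9, 10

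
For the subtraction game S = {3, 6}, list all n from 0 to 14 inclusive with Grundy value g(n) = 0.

0, 1, 2, 9, 10, 11

Grundy values for subtraction set {3, 6}:
k:     0  1  2  3  4  5  6  7  8  9 10 11 12 13 14
g(k):  0  0  0  1  1  1  2  2  2  0  0  0  1  1  1
The P-positions (g = 0) in 0..14 are 0, 1, 2, 9, 10, 11.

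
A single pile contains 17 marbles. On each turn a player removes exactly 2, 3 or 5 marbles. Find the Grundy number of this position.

1

Compute g(0), g(1), … for moves {2, 3, 5}:
k:     0  1  2  3  4  5  6  7  8  9 10 11 12 13 14 15 16 17
g(k):  0  0  1  1  2  2  3  0  0  1  1  2  2  3  0  0  1  1
So g(17) = 1.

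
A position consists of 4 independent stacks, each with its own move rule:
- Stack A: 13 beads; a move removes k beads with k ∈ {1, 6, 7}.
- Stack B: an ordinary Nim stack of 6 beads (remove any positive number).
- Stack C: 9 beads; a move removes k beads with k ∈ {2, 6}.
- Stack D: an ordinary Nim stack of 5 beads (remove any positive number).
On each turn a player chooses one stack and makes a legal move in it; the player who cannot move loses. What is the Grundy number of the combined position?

Build the Grundy sequence for stack A with g(k) = mex{g(k−s) : s ∈ {1, 6, 7}, s ≤ k}:
g(0) = mex{} = 0
g(1) = mex{0} = 1
g(2) = mex{1} = 0
g(3) = mex{0} = 1
g(4) = mex{1} = 0
g(5) = mex{0} = 1
g(6) = mex{0,1} = 2
g(7) = mex{0,1,2} = 3
g(8) = mex{0,1,3} = 2
g(9) = mex{0,1,2} = 3
g(10) = mex{0,1,3} = 2
g(11) = mex{0,1,2} = 3
g(12) = mex{1,2,3} = 0
g(13) = mex{0,2,3} = 1
So g(13) = 1.
Stack B is a plain Nim stack of size 6, so its Grundy value is 6.
Build the Grundy sequence for stack C with g(k) = mex{g(k−s) : s ∈ {2, 6}, s ≤ k}:
g(0) = mex{} = 0
g(1) = mex{} = 0
g(2) = mex{0} = 1
g(3) = mex{0} = 1
g(4) = mex{1} = 0
g(5) = mex{1} = 0
g(6) = mex{0} = 1
g(7) = mex{0} = 1
g(8) = mex{1} = 0
g(9) = mex{1} = 0
So g(9) = 0.
Stack D is a plain Nim stack of size 5, so its Grundy value is 5.
The value of a disjunctive sum is the nim-sum of the parts.
Combined value = 1 ⊕ 6 ⊕ 0 ⊕ 5 = 2.

2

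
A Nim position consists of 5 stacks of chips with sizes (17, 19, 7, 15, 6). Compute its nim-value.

Write each in binary and XOR column by column:
  10001  (17)
  10011  (19)
  00111  (7)
  01111  (15)
  00110  (6)
  -----
  01100  (12)

12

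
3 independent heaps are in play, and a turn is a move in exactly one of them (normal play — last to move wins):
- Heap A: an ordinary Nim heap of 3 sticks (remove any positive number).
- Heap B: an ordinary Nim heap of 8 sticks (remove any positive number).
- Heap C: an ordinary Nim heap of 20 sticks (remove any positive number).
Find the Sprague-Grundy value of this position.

31

Heap A is a plain Nim heap of size 3, so its Grundy value is 3.
Heap B is a plain Nim heap of size 8, so its Grundy value is 8.
Heap C is a plain Nim heap of size 20, so its Grundy value is 20.
By the Sprague-Grundy theorem, the Grundy value of a sum of independent games is the XOR of the component values.
Combined value = 3 XOR 8 XOR 20 = 31.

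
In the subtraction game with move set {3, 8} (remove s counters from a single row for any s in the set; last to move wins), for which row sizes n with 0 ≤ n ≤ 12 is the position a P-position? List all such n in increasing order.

0, 1, 2, 6, 7, 11, 12

Build the Grundy sequence with g(k) = mex{g(k−s) : s ∈ {3, 8}, s ≤ k}:
g(0) = mex{} = 0
g(1) = mex{} = 0
g(2) = mex{} = 0
g(3) = mex{0} = 1
g(4) = mex{0} = 1
g(5) = mex{0} = 1
g(6) = mex{1} = 0
g(7) = mex{1} = 0
g(8) = mex{0,1} = 2
g(9) = mex{0} = 1
g(10) = mex{0} = 1
g(11) = mex{1,2} = 0
g(12) = mex{1} = 0
The P-positions (g = 0) in 0..12 are 0, 1, 2, 6, 7, 11, 12.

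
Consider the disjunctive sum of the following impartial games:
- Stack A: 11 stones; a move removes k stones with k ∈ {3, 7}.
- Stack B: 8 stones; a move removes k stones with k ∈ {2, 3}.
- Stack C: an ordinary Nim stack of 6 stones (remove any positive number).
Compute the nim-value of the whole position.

7

Grundy values for stack A (subtraction set {3, 7}):
g(0) = mex{} = 0
g(1) = mex{} = 0
g(2) = mex{} = 0
g(3) = mex{0} = 1
g(4) = mex{0} = 1
g(5) = mex{0} = 1
g(6) = mex{1} = 0
g(7) = mex{0,1} = 2
g(8) = mex{0,1} = 2
g(9) = mex{0} = 1
g(10) = mex{1,2} = 0
g(11) = mex{1,2} = 0
So g(11) = 0.
Grundy values for stack B (subtraction set {2, 3}):
k:     0  1  2  3  4  5  6  7  8
g(k):  0  0  1  1  2  0  0  1  1
So g(8) = 1.
Stack C is a plain Nim stack of size 6, so its Grundy value is 6.
By the Sprague-Grundy theorem, the Grundy value of a sum of independent games is the XOR of the component values.
Combined value = 0 XOR 1 XOR 6 = 7.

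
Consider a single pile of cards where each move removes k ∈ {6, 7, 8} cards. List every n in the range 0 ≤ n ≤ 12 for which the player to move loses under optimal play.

Build the Grundy sequence with g(k) = mex{g(k−s) : s ∈ {6, 7, 8}, s ≤ k}:
g(0) = mex{} = 0
g(1) = mex{} = 0
g(2) = mex{} = 0
g(3) = mex{} = 0
g(4) = mex{} = 0
g(5) = mex{} = 0
g(6) = mex{0} = 1
g(7) = mex{0} = 1
g(8) = mex{0} = 1
g(9) = mex{0} = 1
g(10) = mex{0} = 1
g(11) = mex{0} = 1
g(12) = mex{0,1} = 2
The P-positions (g = 0) in 0..12 are 0, 1, 2, 3, 4, 5.

0, 1, 2, 3, 4, 5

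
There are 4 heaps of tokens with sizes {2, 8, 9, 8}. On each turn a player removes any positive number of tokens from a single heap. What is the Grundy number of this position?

11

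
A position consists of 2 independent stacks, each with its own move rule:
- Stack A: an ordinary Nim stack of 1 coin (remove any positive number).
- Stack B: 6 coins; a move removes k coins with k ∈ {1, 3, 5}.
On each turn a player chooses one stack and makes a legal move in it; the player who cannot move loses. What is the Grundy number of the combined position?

Stack A is a plain Nim stack of size 1, so its Grundy value is 1.
Grundy values for stack B (subtraction set {1, 3, 5}):
g(0) = mex{} = 0
g(1) = mex{0} = 1
g(2) = mex{1} = 0
g(3) = mex{0} = 1
g(4) = mex{1} = 0
g(5) = mex{0} = 1
g(6) = mex{1} = 0
So g(6) = 0.
By the Sprague-Grundy theorem, the Grundy value of a sum of independent games is the XOR of the component values.
Combined value = 1 XOR 0 = 1.

1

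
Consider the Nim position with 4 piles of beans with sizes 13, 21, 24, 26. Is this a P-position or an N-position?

Compute the nim-sum pairwise:
13 XOR 21 = 24
24 XOR 24 = 0
0 XOR 26 = 26
The nim-sum is 26 ≠ 0, so this is an N-position: the player to move can win.

N-position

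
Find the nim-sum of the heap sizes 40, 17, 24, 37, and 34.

38

Bitwise XOR of the heap sizes:
  101000  (40)
  010001  (17)
  011000  (24)
  100101  (37)
  100010  (34)
  ------
  100110  (38)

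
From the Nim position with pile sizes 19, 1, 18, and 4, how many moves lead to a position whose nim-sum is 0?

Compute the nim-sum pairwise:
19 ^ 1 = 18
18 ^ 18 = 0
0 ^ 4 = 4
The overall nim-sum is X = 4. A pile of size p has a winning move iff p XOR X < p (reduce it to p XOR X).
  19: 19 XOR 4 = 23 ≥ 19 — no move.
  1: 1 XOR 4 = 5 ≥ 1 — no move.
  18: 18 XOR 4 = 22 ≥ 18 — no move.
  4: 4 XOR 4 = 0 < 4 — winning move (to 0).
That gives 1 winning move.

1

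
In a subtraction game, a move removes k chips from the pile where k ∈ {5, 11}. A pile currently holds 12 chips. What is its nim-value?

Grundy values for subtraction set {5, 11}:
k:     0  1  2  3  4  5  6  7  8  9 10 11 12
g(k):  0  0  0  0  0  1  1  1  1  1  0  2  2
So g(12) = 2.

2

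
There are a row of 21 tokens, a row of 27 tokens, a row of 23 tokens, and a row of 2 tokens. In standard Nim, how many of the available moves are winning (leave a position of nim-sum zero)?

3

Compute the nim-sum pairwise:
21 ⊕ 27 = 14
14 ⊕ 23 = 25
25 ⊕ 2 = 27
The overall nim-sum is X = 27. A row of size p has a winning move iff p XOR X < p (reduce it to p XOR X).
  21: 21 XOR 27 = 14 < 21 — winning move (to 14).
  27: 27 XOR 27 = 0 < 27 — winning move (to 0).
  23: 23 XOR 27 = 12 < 23 — winning move (to 12).
  2: 2 XOR 27 = 25 ≥ 2 — no move.
That gives 3 winning moves.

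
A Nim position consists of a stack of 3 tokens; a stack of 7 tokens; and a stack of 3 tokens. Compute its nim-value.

Write each in binary and XOR column by column:
  011  (3)
  111  (7)
  011  (3)
  ---
  111  (7)

7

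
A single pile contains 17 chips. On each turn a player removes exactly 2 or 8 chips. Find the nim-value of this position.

1

Build the Grundy sequence with g(k) = mex{g(k−s) : s ∈ {2, 8}, s ≤ k}:
k:     0  1  2  3  4  5  6  7  8  9 10 11 12 13 14 15 16 17
g(k):  0  0  1  1  0  0  1  1  2  2  0  0  1  1  0  0  1  1
So g(17) = 1.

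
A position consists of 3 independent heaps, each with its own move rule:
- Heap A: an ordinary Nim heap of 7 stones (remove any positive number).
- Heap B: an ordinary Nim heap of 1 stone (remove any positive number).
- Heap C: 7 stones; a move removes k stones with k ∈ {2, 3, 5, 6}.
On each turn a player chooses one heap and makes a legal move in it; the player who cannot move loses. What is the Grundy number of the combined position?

Heap A is a plain Nim heap of size 7, so its Grundy value is 7.
Heap B is a plain Nim heap of size 1, so its Grundy value is 1.
Grundy values for heap C (subtraction set {2, 3, 5, 6}):
k:     0  1  2  3  4  5  6  7
g(k):  0  0  1  1  2  2  3  3
So g(7) = 3.
By the Sprague-Grundy theorem, the Grundy value of a sum of independent games is the XOR of the component values.
Combined value = 7 ⊕ 1 ⊕ 3 = 5.

5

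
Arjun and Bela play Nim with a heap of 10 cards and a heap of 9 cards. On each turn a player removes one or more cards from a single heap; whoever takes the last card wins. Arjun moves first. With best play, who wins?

Compute the nim-sum pairwise:
10 XOR 9 = 3
The nim-sum is 3 ≠ 0, so this is an N-position: the player to move can win; Arjun has a winning move.

Arjun wins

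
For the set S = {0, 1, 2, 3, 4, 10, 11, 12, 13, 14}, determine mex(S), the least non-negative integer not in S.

The values 0, 1, 2, 3, 4 are all present; 5 is the first non-negative integer missing from the set.

5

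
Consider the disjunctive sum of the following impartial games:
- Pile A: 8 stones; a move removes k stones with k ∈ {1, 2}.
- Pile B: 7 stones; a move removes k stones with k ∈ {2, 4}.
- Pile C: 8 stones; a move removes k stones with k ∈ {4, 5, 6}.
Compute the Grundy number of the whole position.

Build the Grundy sequence for pile A with g(k) = mex{g(k−s) : s ∈ {1, 2}, s ≤ k}:
k:     0  1  2  3  4  5  6  7  8
g(k):  0  1  2  0  1  2  0  1  2
So g(8) = 2.
Build the Grundy sequence for pile B with g(k) = mex{g(k−s) : s ∈ {2, 4}, s ≤ k}:
k:     0  1  2  3  4  5  6  7
g(k):  0  0  1  1  2  2  0  0
So g(7) = 0.
Grundy values for pile C (subtraction set {4, 5, 6}):
g(0) = mex{} = 0
g(1) = mex{} = 0
g(2) = mex{} = 0
g(3) = mex{} = 0
g(4) = mex{0} = 1
g(5) = mex{0} = 1
g(6) = mex{0} = 1
g(7) = mex{0} = 1
g(8) = mex{0,1} = 2
So g(8) = 2.
The value of a disjunctive sum is the nim-sum of the parts.
Combined value = 2 XOR 0 XOR 2 = 0.

0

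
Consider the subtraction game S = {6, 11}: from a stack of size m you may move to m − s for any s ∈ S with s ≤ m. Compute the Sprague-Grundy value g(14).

2

Compute g(0), g(1), … for moves {6, 11}:
g(0) = mex{} = 0
g(1) = mex{} = 0
g(2) = mex{} = 0
g(3) = mex{} = 0
g(4) = mex{} = 0
g(5) = mex{} = 0
g(6) = mex{0} = 1
g(7) = mex{0} = 1
g(8) = mex{0} = 1
g(9) = mex{0} = 1
g(10) = mex{0} = 1
g(11) = mex{0} = 1
g(12) = mex{0,1} = 2
g(13) = mex{0,1} = 2
g(14) = mex{0,1} = 2
So g(14) = 2.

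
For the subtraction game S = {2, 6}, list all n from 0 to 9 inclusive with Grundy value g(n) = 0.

Grundy values for subtraction set {2, 6}:
k:     0  1  2  3  4  5  6  7  8  9
g(k):  0  0  1  1  0  0  1  1  0  0
The P-positions (g = 0) in 0..9 are 0, 1, 4, 5, 8, 9.

0, 1, 4, 5, 8, 9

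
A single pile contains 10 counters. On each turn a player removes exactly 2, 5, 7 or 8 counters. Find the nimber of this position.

Build the Grundy sequence with g(k) = mex{g(k−s) : s ∈ {2, 5, 7, 8}, s ≤ k}:
g(0) = mex{} = 0
g(1) = mex{} = 0
g(2) = mex{0} = 1
g(3) = mex{0} = 1
g(4) = mex{1} = 0
g(5) = mex{0,1} = 2
g(6) = mex{0} = 1
g(7) = mex{0,1,2} = 3
g(8) = mex{0,1} = 2
g(9) = mex{0,1,3} = 2
g(10) = mex{1,2} = 0
So g(10) = 0.

0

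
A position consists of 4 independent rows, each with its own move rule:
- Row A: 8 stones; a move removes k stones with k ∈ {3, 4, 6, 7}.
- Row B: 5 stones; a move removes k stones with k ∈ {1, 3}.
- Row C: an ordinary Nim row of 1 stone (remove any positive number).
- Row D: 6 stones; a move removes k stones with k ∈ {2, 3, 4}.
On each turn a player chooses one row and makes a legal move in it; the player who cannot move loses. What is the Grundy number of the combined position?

2

Grundy values for row A (subtraction set {3, 4, 6, 7}):
g(0) = mex{} = 0
g(1) = mex{} = 0
g(2) = mex{} = 0
g(3) = mex{0} = 1
g(4) = mex{0} = 1
g(5) = mex{0} = 1
g(6) = mex{0,1} = 2
g(7) = mex{0,1} = 2
g(8) = mex{0,1} = 2
So g(8) = 2.
For row B, compute g(0), g(1), … with moves {1, 3}:
g(0) = mex{} = 0
g(1) = mex{0} = 1
g(2) = mex{1} = 0
g(3) = mex{0} = 1
g(4) = mex{1} = 0
g(5) = mex{0} = 1
So g(5) = 1.
Row C is a plain Nim row of size 1, so its Grundy value is 1.
Build the Grundy sequence for row D with g(k) = mex{g(k−s) : s ∈ {2, 3, 4}, s ≤ k}:
k:     0  1  2  3  4  5  6
g(k):  0  0  1  1  2  2  0
So g(6) = 0.
By the Sprague-Grundy theorem, the Grundy value of a sum of independent games is the XOR of the component values.
Combined value = 2 ⊕ 1 ⊕ 1 ⊕ 0 = 2.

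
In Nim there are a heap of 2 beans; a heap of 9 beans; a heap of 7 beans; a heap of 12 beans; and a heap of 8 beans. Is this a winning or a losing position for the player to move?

Winning position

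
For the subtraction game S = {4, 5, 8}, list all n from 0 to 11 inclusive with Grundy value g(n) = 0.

Grundy values for subtraction set {4, 5, 8}:
g(0) = mex{} = 0
g(1) = mex{} = 0
g(2) = mex{} = 0
g(3) = mex{} = 0
g(4) = mex{0} = 1
g(5) = mex{0} = 1
g(6) = mex{0} = 1
g(7) = mex{0} = 1
g(8) = mex{0,1} = 2
g(9) = mex{0,1} = 2
g(10) = mex{0,1} = 2
g(11) = mex{0,1} = 2
The P-positions (g = 0) in 0..11 are 0, 1, 2, 3.

0, 1, 2, 3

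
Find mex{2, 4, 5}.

0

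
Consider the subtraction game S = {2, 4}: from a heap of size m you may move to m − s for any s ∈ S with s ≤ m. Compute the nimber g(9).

1

Build the Grundy sequence with g(k) = mex{g(k−s) : s ∈ {2, 4}, s ≤ k}:
g(0) = mex{} = 0
g(1) = mex{} = 0
g(2) = mex{0} = 1
g(3) = mex{0} = 1
g(4) = mex{0,1} = 2
g(5) = mex{0,1} = 2
g(6) = mex{1,2} = 0
g(7) = mex{1,2} = 0
g(8) = mex{0,2} = 1
g(9) = mex{0,2} = 1
So g(9) = 1.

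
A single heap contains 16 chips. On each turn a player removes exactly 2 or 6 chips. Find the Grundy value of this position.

Build the Grundy sequence with g(k) = mex{g(k−s) : s ∈ {2, 6}, s ≤ k}:
k:     0  1  2  3  4  5  6  7  8  9 10 11 12 13 14 15 16
g(k):  0  0  1  1  0  0  1  1  0  0  1  1  0  0  1  1  0
So g(16) = 0.

0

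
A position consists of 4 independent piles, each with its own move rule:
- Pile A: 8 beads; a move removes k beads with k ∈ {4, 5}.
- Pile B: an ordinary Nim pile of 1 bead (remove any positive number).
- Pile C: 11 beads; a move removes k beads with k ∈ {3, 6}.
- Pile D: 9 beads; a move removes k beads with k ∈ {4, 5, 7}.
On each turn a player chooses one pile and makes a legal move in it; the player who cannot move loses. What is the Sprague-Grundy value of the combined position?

Grundy values for pile A (subtraction set {4, 5}):
g(0) = mex{} = 0
g(1) = mex{} = 0
g(2) = mex{} = 0
g(3) = mex{} = 0
g(4) = mex{0} = 1
g(5) = mex{0} = 1
g(6) = mex{0} = 1
g(7) = mex{0} = 1
g(8) = mex{0,1} = 2
So g(8) = 2.
Pile B is a plain Nim pile of size 1, so its Grundy value is 1.
For pile C, compute g(0), g(1), … with moves {3, 6}:
g(0) = mex{} = 0
g(1) = mex{} = 0
g(2) = mex{} = 0
g(3) = mex{0} = 1
g(4) = mex{0} = 1
g(5) = mex{0} = 1
g(6) = mex{0,1} = 2
g(7) = mex{0,1} = 2
g(8) = mex{0,1} = 2
g(9) = mex{1,2} = 0
g(10) = mex{1,2} = 0
g(11) = mex{1,2} = 0
So g(11) = 0.
Build the Grundy sequence for pile D with g(k) = mex{g(k−s) : s ∈ {4, 5, 7}, s ≤ k}:
k:     0  1  2  3  4  5  6  7  8  9
g(k):  0  0  0  0  1  1  1  1  2  2
So g(9) = 2.
The value of a disjunctive sum is the nim-sum of the parts.
Combined value = 2 XOR 1 XOR 0 XOR 2 = 1.

1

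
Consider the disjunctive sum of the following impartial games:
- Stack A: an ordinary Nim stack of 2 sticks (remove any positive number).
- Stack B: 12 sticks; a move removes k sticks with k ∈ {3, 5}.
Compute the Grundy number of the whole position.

3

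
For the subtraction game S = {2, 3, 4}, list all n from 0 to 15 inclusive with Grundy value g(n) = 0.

0, 1, 6, 7, 12, 13

Grundy values for subtraction set {2, 3, 4}:
k:     0  1  2  3  4  5  6  7  8  9 10 11 12 13 14 15
g(k):  0  0  1  1  2  2  0  0  1  1  2  2  0  0  1  1
The P-positions (g = 0) in 0..15 are 0, 1, 6, 7, 12, 13.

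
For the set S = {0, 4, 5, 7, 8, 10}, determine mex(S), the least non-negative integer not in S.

0 is in the set but 1 is not, so the mex is 1.

1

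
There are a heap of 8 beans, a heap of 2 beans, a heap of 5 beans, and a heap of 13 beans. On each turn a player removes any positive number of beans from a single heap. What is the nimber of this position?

2

Write each in binary and XOR column by column:
  1000  (8)
  0010  (2)
  0101  (5)
  1101  (13)
  ----
  0010  (2)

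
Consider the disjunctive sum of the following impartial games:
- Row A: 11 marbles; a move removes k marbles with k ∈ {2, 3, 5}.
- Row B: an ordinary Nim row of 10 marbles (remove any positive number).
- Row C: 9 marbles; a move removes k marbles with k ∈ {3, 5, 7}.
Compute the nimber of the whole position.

11

Build the Grundy sequence for row A with g(k) = mex{g(k−s) : s ∈ {2, 3, 5}, s ≤ k}:
g(0) = mex{} = 0
g(1) = mex{} = 0
g(2) = mex{0} = 1
g(3) = mex{0} = 1
g(4) = mex{0,1} = 2
g(5) = mex{0,1} = 2
g(6) = mex{0,1,2} = 3
g(7) = mex{1,2} = 0
g(8) = mex{1,2,3} = 0
g(9) = mex{0,2,3} = 1
g(10) = mex{0,2} = 1
g(11) = mex{0,1,3} = 2
So g(11) = 2.
Row B is a plain Nim row of size 10, so its Grundy value is 10.
Build the Grundy sequence for row C with g(k) = mex{g(k−s) : s ∈ {3, 5, 7}, s ≤ k}:
k:     0  1  2  3  4  5  6  7  8  9
g(k):  0  0  0  1  1  1  2  2  2  3
So g(9) = 3.
By the Sprague-Grundy theorem, the Grundy value of a sum of independent games is the XOR of the component values.
Combined value = 2 XOR 10 XOR 3 = 11.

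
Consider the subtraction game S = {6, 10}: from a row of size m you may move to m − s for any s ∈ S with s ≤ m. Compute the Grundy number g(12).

2

Build the Grundy sequence with g(k) = mex{g(k−s) : s ∈ {6, 10}, s ≤ k}:
k:     0  1  2  3  4  5  6  7  8  9 10 11 12
g(k):  0  0  0  0  0  0  1  1  1  1  1  1  2
So g(12) = 2.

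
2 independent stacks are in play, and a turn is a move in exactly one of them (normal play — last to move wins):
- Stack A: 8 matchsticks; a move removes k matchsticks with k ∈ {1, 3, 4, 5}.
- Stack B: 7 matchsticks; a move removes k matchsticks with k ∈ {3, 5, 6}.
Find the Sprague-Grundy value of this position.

Grundy values for stack A (subtraction set {1, 3, 4, 5}):
g(0) = mex{} = 0
g(1) = mex{0} = 1
g(2) = mex{1} = 0
g(3) = mex{0} = 1
g(4) = mex{0,1} = 2
g(5) = mex{0,1,2} = 3
g(6) = mex{0,1,3} = 2
g(7) = mex{0,1,2} = 3
g(8) = mex{1,2,3} = 0
So g(8) = 0.
Grundy values for stack B (subtraction set {3, 5, 6}):
g(0) = mex{} = 0
g(1) = mex{} = 0
g(2) = mex{} = 0
g(3) = mex{0} = 1
g(4) = mex{0} = 1
g(5) = mex{0} = 1
g(6) = mex{0,1} = 2
g(7) = mex{0,1} = 2
So g(7) = 2.
By the Sprague-Grundy theorem, the Grundy value of a sum of independent games is the XOR of the component values.
Combined value = 0 ⊕ 2 = 2.

2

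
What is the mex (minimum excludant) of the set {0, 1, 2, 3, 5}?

4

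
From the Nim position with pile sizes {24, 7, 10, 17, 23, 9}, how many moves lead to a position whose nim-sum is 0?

Bitwise XOR of the heap sizes:
  11000  (24)
  00111  (7)
  01010  (10)
  10001  (17)
  10111  (23)
  01001  (9)
  -----
  11010  (26)
The overall nim-sum is X = 26. A pile of size p has a winning move iff p XOR X < p (reduce it to p XOR X).
  24: 24 XOR 26 = 2 < 24 — winning move (to 2).
  7: 7 XOR 26 = 29 ≥ 7 — no move.
  10: 10 XOR 26 = 16 ≥ 10 — no move.
  17: 17 XOR 26 = 11 < 17 — winning move (to 11).
  23: 23 XOR 26 = 13 < 23 — winning move (to 13).
  9: 9 XOR 26 = 19 ≥ 9 — no move.
That gives 3 winning moves.

3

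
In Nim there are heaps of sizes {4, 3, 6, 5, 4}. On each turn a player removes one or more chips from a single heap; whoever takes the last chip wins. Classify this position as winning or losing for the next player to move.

Nim-sum: 4 XOR 3 XOR 6 XOR 5 XOR 4 = 0.
The nim-sum is 0, so this is a P-position: the player to move is in a losing position under optimal play.

Losing position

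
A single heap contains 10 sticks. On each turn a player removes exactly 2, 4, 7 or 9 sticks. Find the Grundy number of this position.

Build the Grundy sequence with g(k) = mex{g(k−s) : s ∈ {2, 4, 7, 9}, s ≤ k}:
k:     0  1  2  3  4  5  6  7  8  9 10
g(k):  0  0  1  1  2  2  0  3  1  4  2
So g(10) = 2.

2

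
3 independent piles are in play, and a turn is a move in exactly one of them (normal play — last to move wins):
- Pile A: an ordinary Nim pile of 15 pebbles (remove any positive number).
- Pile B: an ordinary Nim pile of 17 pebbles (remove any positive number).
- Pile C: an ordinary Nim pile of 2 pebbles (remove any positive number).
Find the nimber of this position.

Pile A is a plain Nim pile of size 15, so its Grundy value is 15.
Pile B is a plain Nim pile of size 17, so its Grundy value is 17.
Pile C is a plain Nim pile of size 2, so its Grundy value is 2.
The value of a disjunctive sum is the nim-sum of the parts.
Combined value = 15 XOR 17 XOR 2 = 28.

28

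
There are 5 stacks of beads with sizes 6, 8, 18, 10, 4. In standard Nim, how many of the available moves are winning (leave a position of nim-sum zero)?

1

Nim-sum: 6 XOR 8 XOR 18 XOR 10 XOR 4 = 18.
The overall nim-sum is X = 18. A stack of size p has a winning move iff p XOR X < p (reduce it to p XOR X).
  6: 6 XOR 18 = 20 ≥ 6 — no move.
  8: 8 XOR 18 = 26 ≥ 8 — no move.
  18: 18 XOR 18 = 0 < 18 — winning move (to 0).
  10: 10 XOR 18 = 24 ≥ 10 — no move.
  4: 4 XOR 18 = 22 ≥ 4 — no move.
That gives 1 winning move.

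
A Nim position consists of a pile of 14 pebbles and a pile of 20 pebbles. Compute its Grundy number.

26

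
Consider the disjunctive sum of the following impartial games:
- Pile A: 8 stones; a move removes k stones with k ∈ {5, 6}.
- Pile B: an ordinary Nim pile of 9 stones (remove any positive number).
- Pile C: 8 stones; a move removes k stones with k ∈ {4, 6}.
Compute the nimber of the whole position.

Build the Grundy sequence for pile A with g(k) = mex{g(k−s) : s ∈ {5, 6}, s ≤ k}:
g(0) = mex{} = 0
g(1) = mex{} = 0
g(2) = mex{} = 0
g(3) = mex{} = 0
g(4) = mex{} = 0
g(5) = mex{0} = 1
g(6) = mex{0} = 1
g(7) = mex{0} = 1
g(8) = mex{0} = 1
So g(8) = 1.
Pile B is a plain Nim pile of size 9, so its Grundy value is 9.
For pile C, compute g(0), g(1), … with moves {4, 6}:
g(0) = mex{} = 0
g(1) = mex{} = 0
g(2) = mex{} = 0
g(3) = mex{} = 0
g(4) = mex{0} = 1
g(5) = mex{0} = 1
g(6) = mex{0} = 1
g(7) = mex{0} = 1
g(8) = mex{0,1} = 2
So g(8) = 2.
The value of a disjunctive sum is the nim-sum of the parts.
Combined value = 1 ⊕ 9 ⊕ 2 = 10.

10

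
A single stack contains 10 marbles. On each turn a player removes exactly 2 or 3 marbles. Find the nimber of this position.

Compute g(0), g(1), … for moves {2, 3}:
k:     0  1  2  3  4  5  6  7  8  9 10
g(k):  0  0  1  1  2  0  0  1  1  2  0
So g(10) = 0.

0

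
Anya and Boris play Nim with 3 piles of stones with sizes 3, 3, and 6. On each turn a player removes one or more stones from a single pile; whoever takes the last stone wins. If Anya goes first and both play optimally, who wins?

Anya wins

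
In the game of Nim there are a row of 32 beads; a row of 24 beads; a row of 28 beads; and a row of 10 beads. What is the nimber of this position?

46

Compute the nim-sum pairwise:
32 ⊕ 24 = 56
56 ⊕ 28 = 36
36 ⊕ 10 = 46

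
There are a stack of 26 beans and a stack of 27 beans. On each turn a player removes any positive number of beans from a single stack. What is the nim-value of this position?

1

Compute the nim-sum pairwise:
26 XOR 27 = 1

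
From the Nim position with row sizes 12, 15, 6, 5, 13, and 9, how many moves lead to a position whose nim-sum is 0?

5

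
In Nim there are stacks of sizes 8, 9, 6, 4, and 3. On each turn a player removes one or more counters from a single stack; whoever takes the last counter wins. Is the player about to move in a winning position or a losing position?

Losing position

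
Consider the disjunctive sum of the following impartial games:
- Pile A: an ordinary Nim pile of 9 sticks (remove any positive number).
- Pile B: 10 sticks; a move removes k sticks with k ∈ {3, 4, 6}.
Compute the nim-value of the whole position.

Pile A is a plain Nim pile of size 9, so its Grundy value is 9.
For pile B, compute g(0), g(1), … with moves {3, 4, 6}:
k:     0  1  2  3  4  5  6  7  8  9 10
g(k):  0  0  0  1  1  1  2  2  2  0  0
So g(10) = 0.
The value of a disjunctive sum is the nim-sum of the parts.
Combined value = 9 XOR 0 = 9.

9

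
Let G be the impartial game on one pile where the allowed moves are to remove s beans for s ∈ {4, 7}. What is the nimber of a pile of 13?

0

Build the Grundy sequence with g(k) = mex{g(k−s) : s ∈ {4, 7}, s ≤ k}:
k:     0  1  2  3  4  5  6  7  8  9 10 11 12 13
g(k):  0  0  0  0  1  1  1  1  2  2  2  0  0  0
So g(13) = 0.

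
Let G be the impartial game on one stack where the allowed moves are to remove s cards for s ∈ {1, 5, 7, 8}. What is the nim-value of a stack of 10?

2

Grundy values for subtraction set {1, 5, 7, 8}:
g(0) = mex{} = 0
g(1) = mex{0} = 1
g(2) = mex{1} = 0
g(3) = mex{0} = 1
g(4) = mex{1} = 0
g(5) = mex{0} = 1
g(6) = mex{1} = 0
g(7) = mex{0} = 1
g(8) = mex{0,1} = 2
g(9) = mex{0,1,2} = 3
g(10) = mex{0,1,3} = 2
So g(10) = 2.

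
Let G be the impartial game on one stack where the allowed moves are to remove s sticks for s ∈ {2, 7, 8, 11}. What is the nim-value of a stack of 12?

1

Compute g(0), g(1), … for moves {2, 7, 8, 11}:
g(0) = mex{} = 0
g(1) = mex{} = 0
g(2) = mex{0} = 1
g(3) = mex{0} = 1
g(4) = mex{1} = 0
g(5) = mex{1} = 0
g(6) = mex{0} = 1
g(7) = mex{0} = 1
g(8) = mex{0,1} = 2
g(9) = mex{0,1} = 2
g(10) = mex{1,2} = 0
g(11) = mex{0,1,2} = 3
g(12) = mex{0} = 1
So g(12) = 1.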